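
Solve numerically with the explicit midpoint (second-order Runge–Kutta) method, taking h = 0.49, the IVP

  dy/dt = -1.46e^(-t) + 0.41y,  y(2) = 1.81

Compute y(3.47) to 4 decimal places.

3.0719

Midpoint: k1 = f(t_n, y_n); k2 = f(t_n + h/2, y_n + (h/2)·k1); y_{n+1} = y_n + h·k2.
t=2.000000, y=1.810000:
  k1 = f(2.000000, 1.810000) = 0.544510
  k2 = f(2.245000, 1.943405) = 0.642142
  y ← 1.810000 + 0.49·0.642142 = 2.124650
t=2.490000, y=2.124650:
  k1 = f(2.490000, 2.124650) = 0.750058
  k2 = f(2.735000, 2.308414) = 0.851704
  y ← 2.124650 + 0.49·0.851704 = 2.541985
t=2.980000, y=2.541985:
  k1 = f(2.980000, 2.541985) = 0.968056
  k2 = f(3.225000, 2.779158) = 1.081412
  y ← 2.541985 + 0.49·1.081412 = 3.071876
y(3.47) ≈ 3.0719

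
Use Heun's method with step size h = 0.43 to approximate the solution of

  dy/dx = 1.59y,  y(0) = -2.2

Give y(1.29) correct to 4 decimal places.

Heun: k1 = f(x_n, y_n); k2 = f(x_n + h, y_n + h·k1); y_{n+1} = y_n + (h/2)·(k1 + k2).
x=0.000000, y=-2.200000:
  k1 = f(0.000000, -2.200000) = -3.498000
  k2 = f(0.430000, -3.704140) = -5.889583
  y ← -2.200000 + (0.43/2)·(-3.498000 + (-5.889583)) = -4.218330
x=0.430000, y=-4.218330:
  k1 = f(0.430000, -4.218330) = -6.707145
  k2 = f(0.860000, -7.102403) = -11.292820
  y ← -4.218330 + (0.43/2)·(-6.707145 + (-11.292820)) = -8.088323
x=0.860000, y=-8.088323:
  k1 = f(0.860000, -8.088323) = -12.860433
  k2 = f(1.290000, -13.618309) = -21.653111
  y ← -8.088323 + (0.43/2)·(-12.860433 + (-21.653111)) = -15.508735
y(1.29) ≈ -15.5087

-15.5087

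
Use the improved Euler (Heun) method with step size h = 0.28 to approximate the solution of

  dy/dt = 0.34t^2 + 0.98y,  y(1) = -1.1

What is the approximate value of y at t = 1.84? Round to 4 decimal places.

Heun: k1 = f(t_n, y_n); k2 = f(t_n + h, y_n + h·k1); y_{n+1} = y_n + (h/2)·(k1 + k2).
t=1.000000, y=-1.100000:
  k1 = f(1.000000, -1.100000) = -0.738000
  k2 = f(1.280000, -1.306640) = -0.723451
  y ← -1.100000 + (0.28/2)·(-0.738000 + (-0.723451)) = -1.304603
t=1.280000, y=-1.304603:
  k1 = f(1.280000, -1.304603) = -0.721455
  k2 = f(1.560000, -1.506611) = -0.649054
  y ← -1.304603 + (0.28/2)·(-0.721455 + (-0.649054)) = -1.496474
t=1.560000, y=-1.496474:
  k1 = f(1.560000, -1.496474) = -0.639121
  k2 = f(1.840000, -1.675428) = -0.490816
  y ← -1.496474 + (0.28/2)·(-0.639121 + (-0.490816)) = -1.654666
y(1.84) ≈ -1.6547

-1.6547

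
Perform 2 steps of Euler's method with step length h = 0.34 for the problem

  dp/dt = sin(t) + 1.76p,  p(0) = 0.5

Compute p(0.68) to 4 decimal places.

1.3908

Euler: p_{n+1} = p_n + h·f(t_n, p_n).
t=0.000000, p=0.500000: f=0.880000 → p ← 0.500000 + 0.34·0.880000 = 0.799200
t=0.340000, p=0.799200: f=1.740079 → p ← 0.799200 + 0.34·1.740079 = 1.390827
p(0.68) ≈ 1.3908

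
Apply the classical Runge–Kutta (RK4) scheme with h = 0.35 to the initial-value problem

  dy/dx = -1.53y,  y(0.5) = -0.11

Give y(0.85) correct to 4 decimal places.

RK4: k1 = f(x_n, y_n); k2 = f(x_n + h/2, y_n + (h/2)·k1); k3 = f(x_n + h/2, y_n + (h/2)·k2); k4 = f(x_n + h, y_n + h·k3); y_{n+1} = y_n + (h/6)·(k1 + 2k2 + 2k3 + k4).
x=0.500000, y=-0.110000:
  k1 = f(0.500000, -0.110000) = 0.168300
  k2 = f(0.675000, -0.080547) = 0.123238
  k3 = f(0.675000, -0.088433) = 0.135303
  k4 = f(0.850000, -0.062644) = 0.095845
  y ← -0.110000 + (0.35/6)·(k1 + 2k2 + 2k3 + k4) = -0.064428
y(0.85) ≈ -0.0644

-0.0644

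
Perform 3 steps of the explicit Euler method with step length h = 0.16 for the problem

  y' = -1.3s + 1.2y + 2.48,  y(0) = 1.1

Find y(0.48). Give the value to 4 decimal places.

Euler: y_{n+1} = y_n + h·f(s_n, y_n).
s=0.000000, y=1.100000: f=3.800000 → y ← 1.100000 + 0.16·3.800000 = 1.708000
s=0.160000, y=1.708000: f=4.321600 → y ← 1.708000 + 0.16·4.321600 = 2.399456
s=0.320000, y=2.399456: f=4.943347 → y ← 2.399456 + 0.16·4.943347 = 3.190392
y(0.48) ≈ 3.1904

3.1904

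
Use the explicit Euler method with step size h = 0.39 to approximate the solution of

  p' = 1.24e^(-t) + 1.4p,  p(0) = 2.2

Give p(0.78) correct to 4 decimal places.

6.3333

Euler: p_{n+1} = p_n + h·f(t_n, p_n).
t=0.000000, p=2.200000: f=4.320000 → p ← 2.200000 + 0.39·4.320000 = 3.884800
t=0.390000, p=3.884800: f=6.278271 → p ← 3.884800 + 0.39·6.278271 = 6.333326
p(0.78) ≈ 6.3333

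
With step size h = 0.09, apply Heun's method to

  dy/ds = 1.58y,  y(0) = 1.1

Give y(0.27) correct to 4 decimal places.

Heun: k1 = f(s_n, y_n); k2 = f(s_n + h, y_n + h·k1); y_{n+1} = y_n + (h/2)·(k1 + k2).
s=0.000000, y=1.100000:
  k1 = f(0.000000, 1.100000) = 1.738000
  k2 = f(0.090000, 1.256420) = 1.985144
  y ← 1.100000 + (0.09/2)·(1.738000 + 1.985144) = 1.267541
s=0.090000, y=1.267541:
  k1 = f(0.090000, 1.267541) = 2.002716
  k2 = f(0.180000, 1.447786) = 2.287502
  y ← 1.267541 + (0.09/2)·(2.002716 + 2.287502) = 1.460601
s=0.180000, y=1.460601:
  k1 = f(0.180000, 1.460601) = 2.307750
  k2 = f(0.270000, 1.668299) = 2.635912
  y ← 1.460601 + (0.09/2)·(2.307750 + 2.635912) = 1.683066
y(0.27) ≈ 1.6831

1.6831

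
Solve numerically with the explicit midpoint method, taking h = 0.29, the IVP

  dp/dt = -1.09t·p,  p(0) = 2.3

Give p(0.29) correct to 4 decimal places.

Midpoint: k1 = f(t_n, p_n); k2 = f(t_n + h/2, p_n + (h/2)·k1); p_{n+1} = p_n + h·k2.
t=0.000000, p=2.300000:
  k1 = f(0.000000, 2.300000) = 0.000000
  k2 = f(0.145000, 2.300000) = -0.363515
  p ← 2.300000 + 0.29·(-0.363515) = 2.194581
p(0.29) ≈ 2.1946

2.1946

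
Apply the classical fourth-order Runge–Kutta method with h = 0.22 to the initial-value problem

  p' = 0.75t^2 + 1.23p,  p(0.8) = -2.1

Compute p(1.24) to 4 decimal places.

-3.1629

RK4: k1 = f(t_n, p_n); k2 = f(t_n + h/2, p_n + (h/2)·k1); k3 = f(t_n + h/2, p_n + (h/2)·k2); k4 = f(t_n + h, p_n + h·k3); p_{n+1} = p_n + (h/6)·(k1 + 2k2 + 2k3 + k4).
t=0.800000, p=-2.100000:
  k1 = f(0.800000, -2.100000) = -2.103000
  k2 = f(0.910000, -2.331330) = -2.246461
  k3 = f(0.910000, -2.347111) = -2.265871
  k4 = f(1.020000, -2.598492) = -2.415845
  p ← -2.100000 + (0.22/6)·(k1 + 2k2 + 2k3 + k4) = -2.596595
t=1.020000, p=-2.596595:
  k1 = f(1.020000, -2.596595) = -2.413512
  k2 = f(1.130000, -2.862082) = -2.562685
  k3 = f(1.130000, -2.878491) = -2.582869
  k4 = f(1.240000, -3.164826) = -2.739536
  p ← -2.596595 + (0.22/6)·(k1 + 2k2 + 2k3 + k4) = -3.162881
p(1.24) ≈ -3.1629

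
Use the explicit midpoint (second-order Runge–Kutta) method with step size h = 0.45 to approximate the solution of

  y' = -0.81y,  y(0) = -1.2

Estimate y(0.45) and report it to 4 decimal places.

Midpoint: k1 = f(x_n, y_n); k2 = f(x_n + h/2, y_n + (h/2)·k1); y_{n+1} = y_n + h·k2.
x=0.000000, y=-1.200000:
  k1 = f(0.000000, -1.200000) = 0.972000
  k2 = f(0.225000, -0.981300) = 0.794853
  y ← -1.200000 + 0.45·0.794853 = -0.842316
y(0.45) ≈ -0.8423

-0.8423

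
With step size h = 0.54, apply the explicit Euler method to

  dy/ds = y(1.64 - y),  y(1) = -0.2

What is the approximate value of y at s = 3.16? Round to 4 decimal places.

-5.7640

Euler: y_{n+1} = y_n + h·f(s_n, y_n).
s=1.000000, y=-0.200000: f=-0.368000 → y ← -0.200000 + 0.54·(-0.368000) = -0.398720
s=1.540000, y=-0.398720: f=-0.812878 → y ← -0.398720 + 0.54·(-0.812878) = -0.837674
s=2.080000, y=-0.837674: f=-2.075484 → y ← -0.837674 + 0.54·(-2.075484) = -1.958436
s=2.620000, y=-1.958436: f=-7.047306 → y ← -1.958436 + 0.54·(-7.047306) = -5.763981
y(3.16) ≈ -5.7640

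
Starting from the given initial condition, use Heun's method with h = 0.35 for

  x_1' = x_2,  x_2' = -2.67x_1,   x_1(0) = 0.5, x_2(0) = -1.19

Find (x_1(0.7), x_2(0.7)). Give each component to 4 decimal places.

-0.5105, -1.2251

Heun on (x_1,x_2): k1 = f(s_n, state_n); k2 = f(s_n + h, state_n + h·k1); state_{n+1} = state_n + (h/2)·(k1 + k2).
0.000000: (0.500000, -1.190000)
  k1 = (-1.190000, -1.335000)
  predictor → (0.083500, -1.657250)
  k2 = (-1.657250, -0.222945)
  → (0.001731, -1.462640)
0.350000: (0.001731, -1.462640)
  k1 = (-1.462640, -0.004622)
  predictor → (-0.510193, -1.464258)
  k2 = (-1.464258, 1.362215)
  → (-0.510476, -1.225062)
(x_1(0.7), x_2(0.7)) ≈ (-0.5105, -1.2251)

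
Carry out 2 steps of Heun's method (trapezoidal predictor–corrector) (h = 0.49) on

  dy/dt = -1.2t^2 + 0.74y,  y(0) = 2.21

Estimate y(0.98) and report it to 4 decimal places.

4.0294

Heun: k1 = f(t_n, y_n); k2 = f(t_n + h, y_n + h·k1); y_{n+1} = y_n + (h/2)·(k1 + k2).
t=0.000000, y=2.210000:
  k1 = f(0.000000, 2.210000) = 1.635400
  k2 = f(0.490000, 3.011346) = 1.940276
  y ← 2.210000 + (0.49/2)·(1.635400 + 1.940276) = 3.086041
t=0.490000, y=3.086041:
  k1 = f(0.490000, 3.086041) = 1.995550
  k2 = f(0.980000, 4.063860) = 1.854777
  y ← 3.086041 + (0.49/2)·(1.995550 + 1.854777) = 4.029371
y(0.98) ≈ 4.0294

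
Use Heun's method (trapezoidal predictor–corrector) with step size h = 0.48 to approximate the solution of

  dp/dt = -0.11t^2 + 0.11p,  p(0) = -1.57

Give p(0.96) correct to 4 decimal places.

-1.7819

Heun: k1 = f(t_n, p_n); k2 = f(t_n + h, p_n + h·k1); p_{n+1} = p_n + (h/2)·(k1 + k2).
t=0.000000, p=-1.570000:
  k1 = f(0.000000, -1.570000) = -0.172700
  k2 = f(0.480000, -1.652896) = -0.207163
  p ← -1.570000 + (0.48/2)·(-0.172700 + (-0.207163)) = -1.661167
t=0.480000, p=-1.661167:
  k1 = f(0.480000, -1.661167) = -0.208072
  k2 = f(0.960000, -1.761042) = -0.295091
  p ← -1.661167 + (0.48/2)·(-0.208072 + (-0.295091)) = -1.781926
p(0.96) ≈ -1.7819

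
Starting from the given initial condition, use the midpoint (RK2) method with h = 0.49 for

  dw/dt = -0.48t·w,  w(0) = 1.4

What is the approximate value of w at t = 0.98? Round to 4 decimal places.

Midpoint: k1 = f(t_n, w_n); k2 = f(t_n + h/2, w_n + (h/2)·k1); w_{n+1} = w_n + h·k2.
t=0.000000, w=1.400000:
  k1 = f(0.000000, 1.400000) = 0.000000
  k2 = f(0.245000, 1.400000) = -0.164640
  w ← 1.400000 + 0.49·(-0.164640) = 1.319326
t=0.490000, w=1.319326:
  k1 = f(0.490000, 1.319326) = -0.310306
  k2 = f(0.735000, 1.243302) = -0.438637
  w ← 1.319326 + 0.49·(-0.438637) = 1.104394
w(0.98) ≈ 1.1044

1.1044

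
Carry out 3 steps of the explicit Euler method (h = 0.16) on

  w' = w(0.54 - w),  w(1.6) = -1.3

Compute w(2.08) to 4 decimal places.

-3.3108

Euler: w_{n+1} = w_n + h·f(x_n, w_n).
x=1.600000, w=-1.300000: f=-2.392000 → w ← -1.300000 + 0.16·(-2.392000) = -1.682720
x=1.760000, w=-1.682720: f=-3.740215 → w ← -1.682720 + 0.16·(-3.740215) = -2.281154
x=1.920000, w=-2.281154: f=-6.435489 → w ← -2.281154 + 0.16·(-6.435489) = -3.310833
w(2.08) ≈ -3.3108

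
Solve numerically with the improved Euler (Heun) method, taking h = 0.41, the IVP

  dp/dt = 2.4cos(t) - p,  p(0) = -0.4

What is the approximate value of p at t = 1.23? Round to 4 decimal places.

0.9826

Heun: k1 = f(t_n, p_n); k2 = f(t_n + h, p_n + h·k1); p_{n+1} = p_n + (h/2)·(k1 + k2).
t=0.000000, p=-0.400000:
  k1 = f(0.000000, -0.400000) = 2.800000
  k2 = f(0.410000, 0.748000) = 1.453090
  p ← -0.400000 + (0.41/2)·(2.800000 + 1.453090) = 0.471883
t=0.410000, p=0.471883:
  k1 = f(0.410000, 0.471883) = 1.729207
  k2 = f(0.820000, 1.180858) = 0.456473
  p ← 0.471883 + (0.41/2)·(1.729207 + 0.456473) = 0.919948
t=0.820000, p=0.919948:
  k1 = f(0.820000, 0.919948) = 0.717383
  k2 = f(1.230000, 1.214075) = -0.411904
  p ← 0.919948 + (0.41/2)·(0.717383 + (-0.411904)) = 0.982571
p(1.23) ≈ 0.9826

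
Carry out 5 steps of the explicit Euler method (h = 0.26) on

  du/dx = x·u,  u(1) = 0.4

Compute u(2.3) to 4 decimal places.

Euler: u_{n+1} = u_n + h·f(x_n, u_n).
x=1.000000, u=0.400000: f=0.400000 → u ← 0.400000 + 0.26·0.400000 = 0.504000
x=1.260000, u=0.504000: f=0.635040 → u ← 0.504000 + 0.26·0.635040 = 0.669110
x=1.520000, u=0.669110: f=1.017048 → u ← 0.669110 + 0.26·1.017048 = 0.933543
x=1.780000, u=0.933543: f=1.661706 → u ← 0.933543 + 0.26·1.661706 = 1.365586
x=2.040000, u=1.365586: f=2.785796 → u ← 1.365586 + 0.26·2.785796 = 2.089894
u(2.3) ≈ 2.0899

2.0899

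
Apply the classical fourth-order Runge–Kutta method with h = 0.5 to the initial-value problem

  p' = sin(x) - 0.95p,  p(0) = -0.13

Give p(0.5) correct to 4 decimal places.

RK4: k1 = f(x_n, p_n); k2 = f(x_n + h/2, p_n + (h/2)·k1); k3 = f(x_n + h/2, p_n + (h/2)·k2); k4 = f(x_n + h, p_n + h·k3); p_{n+1} = p_n + (h/6)·(k1 + 2k2 + 2k3 + k4).
x=0.000000, p=-0.130000:
  k1 = f(0.000000, -0.130000) = 0.123500
  k2 = f(0.250000, -0.099125) = 0.341573
  k3 = f(0.250000, -0.044607) = 0.289780
  k4 = f(0.500000, 0.014890) = 0.465280
  p ← -0.130000 + (0.5/6)·(k1 + 2k2 + 2k3 + k4) = 0.024291
p(0.5) ≈ 0.0243

0.0243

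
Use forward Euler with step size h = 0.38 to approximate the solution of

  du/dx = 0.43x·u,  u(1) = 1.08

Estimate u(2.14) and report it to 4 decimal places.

1.9826

Euler: u_{n+1} = u_n + h·f(x_n, u_n).
x=1.000000, u=1.080000: f=0.464400 → u ← 1.080000 + 0.38·0.464400 = 1.256472
x=1.380000, u=1.256472: f=0.745590 → u ← 1.256472 + 0.38·0.745590 = 1.539796
x=1.760000, u=1.539796: f=1.165318 → u ← 1.539796 + 0.38·1.165318 = 1.982617
u(2.14) ≈ 1.9826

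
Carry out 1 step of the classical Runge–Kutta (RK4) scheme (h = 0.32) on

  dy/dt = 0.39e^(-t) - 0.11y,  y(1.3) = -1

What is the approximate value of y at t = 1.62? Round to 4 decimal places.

RK4: k1 = f(t_n, y_n); k2 = f(t_n + h/2, y_n + (h/2)·k1); k3 = f(t_n + h/2, y_n + (h/2)·k2); k4 = f(t_n + h, y_n + h·k3); y_{n+1} = y_n + (h/6)·(k1 + 2k2 + 2k3 + k4).
t=1.300000, y=-1.000000:
  k1 = f(1.300000, -1.000000) = 0.216287
  k2 = f(1.460000, -0.965394) = 0.196765
  k3 = f(1.460000, -0.968518) = 0.197109
  k4 = f(1.620000, -0.936925) = 0.180242
  y ← -1.000000 + (0.32/6)·(k1 + 2k2 + 2k3 + k4) = -0.936838
y(1.62) ≈ -0.9368

-0.9368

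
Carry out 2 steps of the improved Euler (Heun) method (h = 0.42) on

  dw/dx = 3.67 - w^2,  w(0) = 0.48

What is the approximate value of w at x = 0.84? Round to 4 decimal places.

Heun: k1 = f(x_n, w_n); k2 = f(x_n + h, w_n + h·k1); w_{n+1} = w_n + (h/2)·(k1 + k2).
x=0.000000, w=0.480000:
  k1 = f(0.000000, 0.480000) = 3.439600
  k2 = f(0.420000, 1.924632) = -0.034208
  w ← 0.480000 + (0.42/2)·(3.439600 + (-0.034208)) = 1.195132
x=0.420000, w=1.195132:
  k1 = f(0.420000, 1.195132) = 2.241659
  k2 = f(0.840000, 2.136629) = -0.895183
  w ← 1.195132 + (0.42/2)·(2.241659 + (-0.895183)) = 1.477892
w(0.84) ≈ 1.4779

1.4779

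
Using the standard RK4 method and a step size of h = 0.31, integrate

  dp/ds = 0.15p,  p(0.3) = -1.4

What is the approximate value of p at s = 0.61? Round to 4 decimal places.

-1.4666

RK4: k1 = f(s_n, p_n); k2 = f(s_n + h/2, p_n + (h/2)·k1); k3 = f(s_n + h/2, p_n + (h/2)·k2); k4 = f(s_n + h, p_n + h·k3); p_{n+1} = p_n + (h/6)·(k1 + 2k2 + 2k3 + k4).
s=0.300000, p=-1.400000:
  k1 = f(0.300000, -1.400000) = -0.210000
  k2 = f(0.455000, -1.432550) = -0.214883
  k3 = f(0.455000, -1.433307) = -0.214996
  k4 = f(0.610000, -1.466649) = -0.219997
  p ← -1.400000 + (0.31/6)·(k1 + 2k2 + 2k3 + k4) = -1.466637
p(0.61) ≈ -1.4666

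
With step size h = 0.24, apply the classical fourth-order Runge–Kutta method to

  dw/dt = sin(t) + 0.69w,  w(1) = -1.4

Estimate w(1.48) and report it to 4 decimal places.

RK4: k1 = f(t_n, w_n); k2 = f(t_n + h/2, w_n + (h/2)·k1); k3 = f(t_n + h/2, w_n + (h/2)·k2); k4 = f(t_n + h, w_n + h·k3); w_{n+1} = w_n + (h/6)·(k1 + 2k2 + 2k3 + k4).
t=1.000000, w=-1.400000:
  k1 = f(1.000000, -1.400000) = -0.124529
  k2 = f(1.120000, -1.414943) = -0.076211
  k3 = f(1.120000, -1.409145) = -0.072210
  k4 = f(1.240000, -1.417330) = -0.032174
  w ← -1.400000 + (0.24/6)·(k1 + 2k2 + 2k3 + k4) = -1.418142
t=1.240000, w=-1.418142:
  k1 = f(1.240000, -1.418142) = -0.032734
  k2 = f(1.360000, -1.422070) = -0.003364
  k3 = f(1.360000, -1.418545) = -0.000932
  k4 = f(1.480000, -1.418365) = 0.017209
  w ← -1.418142 + (0.24/6)·(k1 + 2k2 + 2k3 + k4) = -1.419106
w(1.48) ≈ -1.4191

-1.4191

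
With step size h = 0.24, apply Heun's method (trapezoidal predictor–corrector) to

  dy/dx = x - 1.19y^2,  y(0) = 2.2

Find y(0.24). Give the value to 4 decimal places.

Heun: k1 = f(x_n, y_n); k2 = f(x_n + h, y_n + h·k1); y_{n+1} = y_n + (h/2)·(k1 + k2).
x=0.000000, y=2.200000:
  k1 = f(0.000000, 2.200000) = -5.759600
  k2 = f(0.240000, 0.817696) = -0.555666
  y ← 2.200000 + (0.24/2)·(-5.759600 + (-0.555666)) = 1.442168
y(0.24) ≈ 1.4422

1.4422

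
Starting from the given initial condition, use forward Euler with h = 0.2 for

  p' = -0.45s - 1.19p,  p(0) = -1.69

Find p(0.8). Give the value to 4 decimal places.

-0.6617

Euler: p_{n+1} = p_n + h·f(s_n, p_n).
s=0.000000, p=-1.690000: f=2.011100 → p ← -1.690000 + 0.2·2.011100 = -1.287780
s=0.200000, p=-1.287780: f=1.442458 → p ← -1.287780 + 0.2·1.442458 = -0.999288
s=0.400000, p=-0.999288: f=1.009153 → p ← -0.999288 + 0.2·1.009153 = -0.797458
s=0.600000, p=-0.797458: f=0.678975 → p ← -0.797458 + 0.2·0.678975 = -0.661663
p(0.8) ≈ -0.6617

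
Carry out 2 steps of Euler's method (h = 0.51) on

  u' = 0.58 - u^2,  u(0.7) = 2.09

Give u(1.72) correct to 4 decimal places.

Euler: u_{n+1} = u_n + h·f(x_n, u_n).
x=0.700000, u=2.090000: f=-3.788100 → u ← 2.090000 + 0.51·(-3.788100) = 0.158069
x=1.210000, u=0.158069: f=0.555014 → u ← 0.158069 + 0.51·0.555014 = 0.441126
u(1.72) ≈ 0.4411

0.4411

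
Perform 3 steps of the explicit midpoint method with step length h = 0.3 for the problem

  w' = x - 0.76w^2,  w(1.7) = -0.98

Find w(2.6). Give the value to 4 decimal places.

0.7392

Midpoint: k1 = f(x_n, w_n); k2 = f(x_n + h/2, w_n + (h/2)·k1); w_{n+1} = w_n + h·k2.
x=1.700000, w=-0.980000:
  k1 = f(1.700000, -0.980000) = 0.970096
  k2 = f(1.850000, -0.834486) = 1.320762
  w ← -0.980000 + 0.3·1.320762 = -0.583771
x=2.000000, w=-0.583771:
  k1 = f(2.000000, -0.583771) = 1.741000
  k2 = f(2.150000, -0.322621) = 2.070896
  w ← -0.583771 + 0.3·2.070896 = 0.037497
x=2.300000, w=0.037497:
  k1 = f(2.300000, 0.037497) = 2.298931
  k2 = f(2.450000, 0.382337) = 2.338902
  w ← 0.037497 + 0.3·2.338902 = 0.739168
w(2.6) ≈ 0.7392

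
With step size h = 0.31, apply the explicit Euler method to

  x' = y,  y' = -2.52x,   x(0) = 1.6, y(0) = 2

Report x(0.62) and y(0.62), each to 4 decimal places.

Euler on (x,y): x_{n+1} = x_n + h·x', y_{n+1} = y_n + h·y'.
0.000000: (1.600000, 2.000000); f=(2.000000, -4.032000) → (2.220000, 0.750080)
0.310000: (2.220000, 0.750080); f=(0.750080, -5.594400) → (2.452525, -0.984184)
(x(0.62), y(0.62)) ≈ (2.4525, -0.9842)

2.4525, -0.9842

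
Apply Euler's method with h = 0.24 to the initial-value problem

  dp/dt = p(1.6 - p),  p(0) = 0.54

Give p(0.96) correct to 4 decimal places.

Euler: p_{n+1} = p_n + h·f(t_n, p_n).
t=0.000000, p=0.540000: f=0.572400 → p ← 0.540000 + 0.24·0.572400 = 0.677376
t=0.240000, p=0.677376: f=0.624963 → p ← 0.677376 + 0.24·0.624963 = 0.827367
t=0.480000, p=0.827367: f=0.639251 → p ← 0.827367 + 0.24·0.639251 = 0.980787
t=0.720000, p=0.980787: f=0.607316 → p ← 0.980787 + 0.24·0.607316 = 1.126543
p(0.96) ≈ 1.1265

1.1265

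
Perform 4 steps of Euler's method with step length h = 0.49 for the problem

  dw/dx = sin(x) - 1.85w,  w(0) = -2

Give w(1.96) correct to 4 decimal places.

Euler: w_{n+1} = w_n + h·f(x_n, w_n).
x=0.000000, w=-2.000000: f=3.700000 → w ← -2.000000 + 0.49·3.700000 = -0.187000
x=0.490000, w=-0.187000: f=0.816576 → w ← -0.187000 + 0.49·0.816576 = 0.213122
x=0.980000, w=0.213122: f=0.436221 → w ← 0.213122 + 0.49·0.436221 = 0.426871
x=1.470000, w=0.426871: f=0.205214 → w ← 0.426871 + 0.49·0.205214 = 0.527425
w(1.96) ≈ 0.5274

0.5274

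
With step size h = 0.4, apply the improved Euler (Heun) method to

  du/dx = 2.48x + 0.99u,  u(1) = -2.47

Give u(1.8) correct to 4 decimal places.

Heun: k1 = f(x_n, u_n); k2 = f(x_n + h, u_n + h·k1); u_{n+1} = u_n + (h/2)·(k1 + k2).
x=1.000000, u=-2.470000:
  k1 = f(1.000000, -2.470000) = 0.034700
  k2 = f(1.400000, -2.456120) = 1.040441
  u ← -2.470000 + (0.4/2)·(0.034700 + 1.040441) = -2.254972
x=1.400000, u=-2.254972:
  k1 = f(1.400000, -2.254972) = 1.239578
  k2 = f(1.800000, -1.759141) = 2.722451
  u ← -2.254972 + (0.4/2)·(1.239578 + 2.722451) = -1.462566
u(1.8) ≈ -1.4626

-1.4626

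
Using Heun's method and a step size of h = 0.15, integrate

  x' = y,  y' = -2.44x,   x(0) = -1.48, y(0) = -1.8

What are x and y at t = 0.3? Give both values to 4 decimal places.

-1.8438, -0.5501

Heun on (x,y): k1 = f(t_n, state_n); k2 = f(t_n + h, state_n + h·k1); state_{n+1} = state_n + (h/2)·(k1 + k2).
0.000000: (-1.480000, -1.800000)
  k1 = (-1.800000, 3.611200)
  predictor → (-1.750000, -1.258320)
  k2 = (-1.258320, 4.270000)
  → (-1.709374, -1.208910)
0.150000: (-1.709374, -1.208910)
  k1 = (-1.208910, 4.170873)
  predictor → (-1.890710, -0.583279)
  k2 = (-0.583279, 4.613334)
  → (-1.843788, -0.550095)
(x(0.3), y(0.3)) ≈ (-1.8438, -0.5501)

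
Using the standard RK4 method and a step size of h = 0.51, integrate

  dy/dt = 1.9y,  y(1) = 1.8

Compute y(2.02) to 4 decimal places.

12.4207

RK4: k1 = f(t_n, y_n); k2 = f(t_n + h/2, y_n + (h/2)·k1); k3 = f(t_n + h/2, y_n + (h/2)·k2); k4 = f(t_n + h, y_n + h·k3); y_{n+1} = y_n + (h/6)·(k1 + 2k2 + 2k3 + k4).
t=1.000000, y=1.800000:
  k1 = f(1.000000, 1.800000) = 3.420000
  k2 = f(1.255000, 2.672100) = 5.076990
  k3 = f(1.255000, 3.094632) = 5.879802
  k4 = f(1.510000, 4.798699) = 9.117528
  y ← 1.800000 + (0.51/6)·(k1 + 2k2 + 2k3 + k4) = 4.728344
t=1.510000, y=4.728344:
  k1 = f(1.510000, 4.728344) = 8.983854
  k2 = f(1.765000, 7.019227) = 13.336532
  k3 = f(1.765000, 8.129160) = 15.445404
  k4 = f(2.020000, 12.605501) = 23.950451
  y ← 4.728344 + (0.51/6)·(k1 + 2k2 + 2k3 + k4) = 12.420690
y(2.02) ≈ 12.4207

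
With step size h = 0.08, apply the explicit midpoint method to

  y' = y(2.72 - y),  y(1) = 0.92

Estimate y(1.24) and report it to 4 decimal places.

1.3478

Midpoint: k1 = f(x_n, y_n); k2 = f(x_n + h/2, y_n + (h/2)·k1); y_{n+1} = y_n + h·k2.
x=1.000000, y=0.920000:
  k1 = f(1.000000, 0.920000) = 1.656000
  k2 = f(1.040000, 0.986240) = 1.709903
  y ← 0.920000 + 0.08·1.709903 = 1.056792
x=1.080000, y=1.056792:
  k1 = f(1.080000, 1.056792) = 1.757665
  k2 = f(1.120000, 1.127099) = 1.795357
  y ← 1.056792 + 0.08·1.795357 = 1.200421
x=1.160000, y=1.200421:
  k1 = f(1.160000, 1.200421) = 1.824134
  k2 = f(1.200000, 1.273386) = 1.842098
  y ← 1.200421 + 0.08·1.842098 = 1.347789
y(1.24) ≈ 1.3478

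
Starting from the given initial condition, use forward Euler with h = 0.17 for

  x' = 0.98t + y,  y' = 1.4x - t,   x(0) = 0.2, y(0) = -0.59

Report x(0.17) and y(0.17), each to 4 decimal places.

Euler on (x,y): x_{n+1} = x_n + h·x', y_{n+1} = y_n + h·y'.
0.000000: (0.200000, -0.590000); f=(-0.590000, 0.280000) → (0.099700, -0.542400)
(x(0.17), y(0.17)) ≈ (0.0997, -0.5424)

0.0997, -0.5424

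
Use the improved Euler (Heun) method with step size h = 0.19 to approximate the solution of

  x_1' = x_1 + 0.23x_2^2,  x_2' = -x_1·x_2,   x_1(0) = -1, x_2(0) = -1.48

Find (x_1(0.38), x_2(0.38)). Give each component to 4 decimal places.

Heun on (x_1,x_2): k1 = f(s_n, state_n); k2 = f(s_n + h, state_n + h·k1); state_{n+1} = state_n + (h/2)·(k1 + k2).
0.000000: (-1.000000, -1.480000)
  k1 = (-0.496208, -1.480000)
  predictor → (-1.094280, -1.761200)
  k2 = (-0.380860, -1.927245)
  → (-1.083321, -1.803688)
0.190000: (-1.083321, -1.803688)
  k1 = (-0.335064, -1.953974)
  predictor → (-1.146984, -2.174943)
  k2 = (-0.058997, -2.494625)
  → (-1.120757, -2.226305)
(x_1(0.38), x_2(0.38)) ≈ (-1.1208, -2.2263)

-1.1208, -2.2263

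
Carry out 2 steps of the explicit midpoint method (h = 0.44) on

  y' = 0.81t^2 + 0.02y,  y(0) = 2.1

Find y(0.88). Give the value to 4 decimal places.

Midpoint: k1 = f(t_n, y_n); k2 = f(t_n + h/2, y_n + (h/2)·k1); y_{n+1} = y_n + h·k2.
t=0.000000, y=2.100000:
  k1 = f(0.000000, 2.100000) = 0.042000
  k2 = f(0.220000, 2.109240) = 0.081389
  y ← 2.100000 + 0.44·0.081389 = 2.135811
t=0.440000, y=2.135811:
  k1 = f(0.440000, 2.135811) = 0.199532
  k2 = f(0.660000, 2.179708) = 0.396430
  y ← 2.135811 + 0.44·0.396430 = 2.310240
y(0.88) ≈ 2.3102

2.3102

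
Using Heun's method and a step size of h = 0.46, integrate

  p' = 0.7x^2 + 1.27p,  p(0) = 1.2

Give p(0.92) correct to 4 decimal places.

3.9454

Heun: k1 = f(x_n, p_n); k2 = f(x_n + h, p_n + h·k1); p_{n+1} = p_n + (h/2)·(k1 + k2).
x=0.000000, p=1.200000:
  k1 = f(0.000000, 1.200000) = 1.524000
  k2 = f(0.460000, 1.901040) = 2.562441
  p ← 1.200000 + (0.46/2)·(1.524000 + 2.562441) = 2.139881
x=0.460000, p=2.139881:
  k1 = f(0.460000, 2.139881) = 2.865769
  k2 = f(0.920000, 3.458135) = 4.984312
  p ← 2.139881 + (0.46/2)·(2.865769 + 4.984312) = 3.945400
p(0.92) ≈ 3.9454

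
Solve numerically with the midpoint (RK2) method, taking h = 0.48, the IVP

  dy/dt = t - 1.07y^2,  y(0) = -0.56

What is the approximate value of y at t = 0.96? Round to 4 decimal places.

Midpoint: k1 = f(t_n, y_n); k2 = f(t_n + h/2, y_n + (h/2)·k1); y_{n+1} = y_n + h·k2.
t=0.000000, y=-0.560000:
  k1 = f(0.000000, -0.560000) = -0.335552
  k2 = f(0.240000, -0.640532) = -0.199002
  y ← -0.560000 + 0.48·(-0.199002) = -0.655521
t=0.480000, y=-0.655521:
  k1 = f(0.480000, -0.655521) = 0.020213
  k2 = f(0.720000, -0.650670) = 0.266993
  y ← -0.655521 + 0.48·0.266993 = -0.527364
y(0.96) ≈ -0.5274

-0.5274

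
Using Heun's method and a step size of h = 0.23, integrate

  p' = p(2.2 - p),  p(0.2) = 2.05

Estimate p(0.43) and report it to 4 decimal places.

Heun: k1 = f(x_n, p_n); k2 = f(x_n + h, p_n + h·k1); p_{n+1} = p_n + (h/2)·(k1 + k2).
x=0.200000, p=2.050000:
  k1 = f(0.200000, 2.050000) = 0.307500
  k2 = f(0.430000, 2.120725) = 0.168120
  p ← 2.050000 + (0.23/2)·(0.307500 + 0.168120) = 2.104696
p(0.43) ≈ 2.1047

2.1047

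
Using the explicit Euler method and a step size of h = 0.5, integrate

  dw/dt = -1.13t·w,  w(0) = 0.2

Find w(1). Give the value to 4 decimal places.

Euler: w_{n+1} = w_n + h·f(t_n, w_n).
t=0.000000, w=0.200000: f=0.000000 → w ← 0.200000 + 0.5·0.000000 = 0.200000
t=0.500000, w=0.200000: f=-0.113000 → w ← 0.200000 + 0.5·(-0.113000) = 0.143500
w(1) ≈ 0.1435

0.1435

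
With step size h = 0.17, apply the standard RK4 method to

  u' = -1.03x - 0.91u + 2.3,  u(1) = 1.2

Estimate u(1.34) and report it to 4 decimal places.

1.1982

RK4: k1 = f(x_n, u_n); k2 = f(x_n + h/2, u_n + (h/2)·k1); k3 = f(x_n + h/2, u_n + (h/2)·k2); k4 = f(x_n + h, u_n + h·k3); u_{n+1} = u_n + (h/6)·(k1 + 2k2 + 2k3 + k4).
x=1.000000, u=1.200000:
  k1 = f(1.000000, 1.200000) = 0.178000
  k2 = f(1.085000, 1.215130) = 0.076682
  k3 = f(1.085000, 1.206518) = 0.084519
  k4 = f(1.170000, 1.214368) = -0.010175
  u ← 1.200000 + (0.17/6)·(k1 + 2k2 + 2k3 + k4) = 1.213890
x=1.170000, u=1.213890:
  k1 = f(1.170000, 1.213890) = -0.009740
  k2 = f(1.255000, 1.213062) = -0.096536
  k3 = f(1.255000, 1.205684) = -0.089823
  k4 = f(1.340000, 1.198620) = -0.170944
  u ← 1.213890 + (0.17/6)·(k1 + 2k2 + 2k3 + k4) = 1.198210
u(1.34) ≈ 1.1982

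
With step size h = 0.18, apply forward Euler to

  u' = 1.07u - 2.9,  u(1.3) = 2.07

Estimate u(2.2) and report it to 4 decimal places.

1.1656

Euler: u_{n+1} = u_n + h·f(t_n, u_n).
t=1.300000, u=2.070000: f=-0.685100 → u ← 2.070000 + 0.18·(-0.685100) = 1.946682
t=1.480000, u=1.946682: f=-0.817050 → u ← 1.946682 + 0.18·(-0.817050) = 1.799613
t=1.660000, u=1.799613: f=-0.974414 → u ← 1.799613 + 0.18·(-0.974414) = 1.624218
t=1.840000, u=1.624218: f=-1.162086 → u ← 1.624218 + 0.18·(-1.162086) = 1.415043
t=2.020000, u=1.415043: f=-1.385904 → u ← 1.415043 + 0.18·(-1.385904) = 1.165580
u(2.2) ≈ 1.1656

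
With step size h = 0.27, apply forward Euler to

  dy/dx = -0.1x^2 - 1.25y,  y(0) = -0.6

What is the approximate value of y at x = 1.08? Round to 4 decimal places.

-0.1394

Euler: y_{n+1} = y_n + h·f(x_n, y_n).
x=0.000000, y=-0.600000: f=0.750000 → y ← -0.600000 + 0.27·0.750000 = -0.397500
x=0.270000, y=-0.397500: f=0.489585 → y ← -0.397500 + 0.27·0.489585 = -0.265312
x=0.540000, y=-0.265312: f=0.302480 → y ← -0.265312 + 0.27·0.302480 = -0.183642
x=0.810000, y=-0.183642: f=0.163943 → y ← -0.183642 + 0.27·0.163943 = -0.139378
y(1.08) ≈ -0.1394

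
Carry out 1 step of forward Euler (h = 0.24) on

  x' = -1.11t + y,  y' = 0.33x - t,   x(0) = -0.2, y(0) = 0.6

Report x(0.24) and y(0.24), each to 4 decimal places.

-0.0560, 0.5842

Euler on (x,y): x_{n+1} = x_n + h·x', y_{n+1} = y_n + h·y'.
0.000000: (-0.200000, 0.600000); f=(0.600000, -0.066000) → (-0.056000, 0.584160)
(x(0.24), y(0.24)) ≈ (-0.0560, 0.5842)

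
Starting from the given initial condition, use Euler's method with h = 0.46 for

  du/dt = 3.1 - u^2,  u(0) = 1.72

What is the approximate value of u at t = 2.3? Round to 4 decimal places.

1.7643

Euler: u_{n+1} = u_n + h·f(t_n, u_n).
t=0.000000, u=1.720000: f=0.141600 → u ← 1.720000 + 0.46·0.141600 = 1.785136
t=0.460000, u=1.785136: f=-0.086711 → u ← 1.785136 + 0.46·(-0.086711) = 1.745249
t=0.920000, u=1.745249: f=0.054105 → u ← 1.745249 + 0.46·0.054105 = 1.770138
t=1.380000, u=1.770138: f=-0.033387 → u ← 1.770138 + 0.46·(-0.033387) = 1.754780
t=1.840000, u=1.754780: f=0.020749 → u ← 1.754780 + 0.46·0.020749 = 1.764324
u(2.3) ≈ 1.7643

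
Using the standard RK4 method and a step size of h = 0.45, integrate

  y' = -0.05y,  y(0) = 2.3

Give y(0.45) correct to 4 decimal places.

2.2488

RK4: k1 = f(x_n, y_n); k2 = f(x_n + h/2, y_n + (h/2)·k1); k3 = f(x_n + h/2, y_n + (h/2)·k2); k4 = f(x_n + h, y_n + h·k3); y_{n+1} = y_n + (h/6)·(k1 + 2k2 + 2k3 + k4).
x=0.000000, y=2.300000:
  k1 = f(0.000000, 2.300000) = -0.115000
  k2 = f(0.225000, 2.274125) = -0.113706
  k3 = f(0.225000, 2.274416) = -0.113721
  k4 = f(0.450000, 2.248826) = -0.112441
  y ← 2.300000 + (0.45/6)·(k1 + 2k2 + 2k3 + k4) = 2.248828
y(0.45) ≈ 2.2488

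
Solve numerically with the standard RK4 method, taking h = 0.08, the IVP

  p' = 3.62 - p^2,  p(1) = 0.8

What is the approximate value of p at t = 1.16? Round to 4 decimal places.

RK4: k1 = f(t_n, p_n); k2 = f(t_n + h/2, p_n + (h/2)·k1); k3 = f(t_n + h/2, p_n + (h/2)·k2); k4 = f(t_n + h, p_n + h·k3); p_{n+1} = p_n + (h/6)·(k1 + 2k2 + 2k3 + k4).
t=1.000000, p=0.800000:
  k1 = f(1.000000, 0.800000) = 2.980000
  k2 = f(1.040000, 0.919200) = 2.775071
  k3 = f(1.040000, 0.911003) = 2.790074
  k4 = f(1.080000, 1.023206) = 2.573050
  p ← 0.800000 + (0.08/6)·(k1 + 2k2 + 2k3 + k4) = 1.022445
t=1.080000, p=1.022445:
  k1 = f(1.080000, 1.022445) = 2.574607
  k2 = f(1.120000, 1.125429) = 2.353410
  k3 = f(1.120000, 1.116581) = 2.373247
  k4 = f(1.160000, 1.212304) = 2.150318
  p ← 1.022445 + (0.08/6)·(k1 + 2k2 + 2k3 + k4) = 1.211488
p(1.16) ≈ 1.2115

1.2115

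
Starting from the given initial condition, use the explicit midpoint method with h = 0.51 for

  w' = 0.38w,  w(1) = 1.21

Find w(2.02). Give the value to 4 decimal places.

1.7791

Midpoint: k1 = f(t_n, w_n); k2 = f(t_n + h/2, w_n + (h/2)·k1); w_{n+1} = w_n + h·k2.
t=1.000000, w=1.210000:
  k1 = f(1.000000, 1.210000) = 0.459800
  k2 = f(1.255000, 1.327249) = 0.504355
  w ← 1.210000 + 0.51·0.504355 = 1.467221
t=1.510000, w=1.467221:
  k1 = f(1.510000, 1.467221) = 0.557544
  k2 = f(1.765000, 1.609395) = 0.611570
  w ← 1.467221 + 0.51·0.611570 = 1.779122
w(2.02) ≈ 1.7791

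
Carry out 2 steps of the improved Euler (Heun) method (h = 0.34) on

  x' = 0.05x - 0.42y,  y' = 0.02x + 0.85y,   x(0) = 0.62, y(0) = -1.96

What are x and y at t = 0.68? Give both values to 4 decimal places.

Heun on (x,y): k1 = f(t_n, state_n); k2 = f(t_n + h, state_n + h·k1); state_{n+1} = state_n + (h/2)·(k1 + k2).
0.000000: (0.620000, -1.960000)
  k1 = (0.854200, -1.653600)
  predictor → (0.910428, -2.522224)
  k2 = (1.104855, -2.125682)
  → (0.953039, -2.602478)
0.340000: (0.953039, -2.602478)
  k1 = (1.140693, -2.193045)
  predictor → (1.340875, -3.348113)
  k2 = (1.473251, -2.819079)
  → (1.397410, -3.454539)
(x(0.68), y(0.68)) ≈ (1.3974, -3.4545)

1.3974, -3.4545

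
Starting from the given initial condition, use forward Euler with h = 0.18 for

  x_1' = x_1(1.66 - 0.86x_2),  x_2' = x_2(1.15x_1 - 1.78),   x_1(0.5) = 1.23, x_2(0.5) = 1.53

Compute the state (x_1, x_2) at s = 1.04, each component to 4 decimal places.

1.5322, 1.3184

Euler on (x_1,x_2): x_1_{n+1} = x_1_n + h·x_1', x_2_{n+1} = x_2_n + h·x_2'.
0.500000: (1.230000, 1.530000); f=(0.423366, -0.559215) → (1.306206, 1.429341)
0.680000: (1.306206, 1.429341); f=(0.562670, -0.397161) → (1.407486, 1.357852)
0.860000: (1.407486, 1.357852); f=(0.692831, -0.219145) → (1.532196, 1.318406)
(x_1(1.04), x_2(1.04)) ≈ (1.5322, 1.3184)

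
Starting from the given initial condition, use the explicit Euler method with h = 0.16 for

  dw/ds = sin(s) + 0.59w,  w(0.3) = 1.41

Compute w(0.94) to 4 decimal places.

Euler: w_{n+1} = w_n + h·f(s_n, w_n).
s=0.300000, w=1.410000: f=1.127420 → w ← 1.410000 + 0.16·1.127420 = 1.590387
s=0.460000, w=1.590387: f=1.382277 → w ← 1.590387 + 0.16·1.382277 = 1.811551
s=0.620000, w=1.811551: f=1.649851 → w ← 1.811551 + 0.16·1.649851 = 2.075528
s=0.780000, w=2.075528: f=1.927841 → w ← 2.075528 + 0.16·1.927841 = 2.383982
w(0.94) ≈ 2.3840

2.3840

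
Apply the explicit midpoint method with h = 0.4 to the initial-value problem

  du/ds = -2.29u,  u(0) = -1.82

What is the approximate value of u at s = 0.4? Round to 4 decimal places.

Midpoint: k1 = f(s_n, u_n); k2 = f(s_n + h/2, u_n + (h/2)·k1); u_{n+1} = u_n + h·k2.
s=0.000000, u=-1.820000:
  k1 = f(0.000000, -1.820000) = 4.167800
  k2 = f(0.200000, -0.986440) = 2.258948
  u ← -1.820000 + 0.4·2.258948 = -0.916421
u(0.4) ≈ -0.9164

-0.9164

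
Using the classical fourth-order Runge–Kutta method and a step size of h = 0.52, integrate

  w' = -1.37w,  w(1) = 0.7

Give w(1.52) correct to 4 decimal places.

RK4: k1 = f(x_n, w_n); k2 = f(x_n + h/2, w_n + (h/2)·k1); k3 = f(x_n + h/2, w_n + (h/2)·k2); k4 = f(x_n + h, w_n + h·k3); w_{n+1} = w_n + (h/6)·(k1 + 2k2 + 2k3 + k4).
x=1.000000, w=0.700000:
  k1 = f(1.000000, 0.700000) = -0.959000
  k2 = f(1.260000, 0.450660) = -0.617404
  k3 = f(1.260000, 0.539475) = -0.739081
  k4 = f(1.520000, 0.315678) = -0.432479
  w ← 0.700000 + (0.52/6)·(k1 + 2k2 + 2k3 + k4) = 0.344281
w(1.52) ≈ 0.3443

0.3443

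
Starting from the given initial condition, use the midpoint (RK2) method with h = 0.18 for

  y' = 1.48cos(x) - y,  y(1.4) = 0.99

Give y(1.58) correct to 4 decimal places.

0.8453

Midpoint: k1 = f(x_n, y_n); k2 = f(x_n + h/2, y_n + (h/2)·k1); y_{n+1} = y_n + h·k2.
x=1.400000, y=0.990000:
  k1 = f(1.400000, 0.990000) = -0.738449
  k2 = f(1.490000, 0.923540) = -0.804091
  y ← 0.990000 + 0.18·(-0.804091) = 0.845264
y(1.58) ≈ 0.8453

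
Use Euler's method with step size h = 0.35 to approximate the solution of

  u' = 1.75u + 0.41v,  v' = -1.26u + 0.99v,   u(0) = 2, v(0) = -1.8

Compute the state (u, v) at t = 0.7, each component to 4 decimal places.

4.3094, -5.7594

Euler on (u,v): u_{n+1} = u_n + h·u', v_{n+1} = v_n + h·v'.
0.000000: (2.000000, -1.800000); f=(2.762000, -4.302000) → (2.966700, -3.305700)
0.350000: (2.966700, -3.305700); f=(3.836388, -7.010685) → (4.309436, -5.759440)
(u(0.7), v(0.7)) ≈ (4.3094, -5.7594)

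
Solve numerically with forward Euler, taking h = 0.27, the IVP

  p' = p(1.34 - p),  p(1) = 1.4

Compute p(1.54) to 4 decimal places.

1.3634

Euler: p_{n+1} = p_n + h·f(t_n, p_n).
t=1.000000, p=1.400000: f=-0.084000 → p ← 1.400000 + 0.27·(-0.084000) = 1.377320
t=1.270000, p=1.377320: f=-0.051402 → p ← 1.377320 + 0.27·(-0.051402) = 1.363442
p(1.54) ≈ 1.3634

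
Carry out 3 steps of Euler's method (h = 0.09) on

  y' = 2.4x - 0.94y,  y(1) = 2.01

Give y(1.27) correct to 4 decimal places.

2.1932

Euler: y_{n+1} = y_n + h·f(x_n, y_n).
x=1.000000, y=2.010000: f=0.510600 → y ← 2.010000 + 0.09·0.510600 = 2.055954
x=1.090000, y=2.055954: f=0.683403 → y ← 2.055954 + 0.09·0.683403 = 2.117460
x=1.180000, y=2.117460: f=0.841587 → y ← 2.117460 + 0.09·0.841587 = 2.193203
y(1.27) ≈ 2.1932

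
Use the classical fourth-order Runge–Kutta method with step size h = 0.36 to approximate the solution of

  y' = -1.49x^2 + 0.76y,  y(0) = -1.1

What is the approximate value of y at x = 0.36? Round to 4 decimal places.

-1.4710

RK4: k1 = f(x_n, y_n); k2 = f(x_n + h/2, y_n + (h/2)·k1); k3 = f(x_n + h/2, y_n + (h/2)·k2); k4 = f(x_n + h, y_n + h·k3); y_{n+1} = y_n + (h/6)·(k1 + 2k2 + 2k3 + k4).
x=0.000000, y=-1.100000:
  k1 = f(0.000000, -1.100000) = -0.836000
  k2 = f(0.180000, -1.250480) = -0.998641
  k3 = f(0.180000, -1.279755) = -1.020890
  k4 = f(0.360000, -1.467520) = -1.308420
  y ← -1.100000 + (0.36/6)·(k1 + 2k2 + 2k3 + k4) = -1.471009
y(0.36) ≈ -1.4710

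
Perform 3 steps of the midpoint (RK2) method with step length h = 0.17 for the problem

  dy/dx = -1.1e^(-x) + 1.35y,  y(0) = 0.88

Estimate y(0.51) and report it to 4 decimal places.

Midpoint: k1 = f(x_n, y_n); k2 = f(x_n + h/2, y_n + (h/2)·k1); y_{n+1} = y_n + h·k2.
x=0.000000, y=0.880000:
  k1 = f(0.000000, 0.880000) = 0.088000
  k2 = f(0.085000, 0.887480) = 0.187734
  y ← 0.880000 + 0.17·0.187734 = 0.911915
x=0.170000, y=0.911915:
  k1 = f(0.170000, 0.911915) = 0.303054
  k2 = f(0.255000, 0.937674) = 0.413452
  y ← 0.911915 + 0.17·0.413452 = 0.982202
x=0.340000, y=0.982202:
  k1 = f(0.340000, 0.982202) = 0.543025
  k2 = f(0.425000, 1.028359) = 0.669138
  y ← 0.982202 + 0.17·0.669138 = 1.095955
y(0.51) ≈ 1.0960

1.0960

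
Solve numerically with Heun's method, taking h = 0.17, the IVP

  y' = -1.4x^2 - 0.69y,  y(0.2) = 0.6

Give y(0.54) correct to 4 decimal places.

0.4075

Heun: k1 = f(x_n, y_n); k2 = f(x_n + h, y_n + h·k1); y_{n+1} = y_n + (h/2)·(k1 + k2).
x=0.200000, y=0.600000:
  k1 = f(0.200000, 0.600000) = -0.470000
  k2 = f(0.370000, 0.520100) = -0.550529
  y ← 0.600000 + (0.17/2)·(-0.470000 + (-0.550529)) = 0.513255
x=0.370000, y=0.513255:
  k1 = f(0.370000, 0.513255) = -0.545806
  k2 = f(0.540000, 0.420468) = -0.698363
  y ← 0.513255 + (0.17/2)·(-0.545806 + (-0.698363)) = 0.407501
y(0.54) ≈ 0.4075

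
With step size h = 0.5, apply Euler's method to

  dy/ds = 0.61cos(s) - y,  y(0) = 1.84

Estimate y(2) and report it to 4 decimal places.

0.3240

Euler: y_{n+1} = y_n + h·f(s_n, y_n).
s=0.000000, y=1.840000: f=-1.230000 → y ← 1.840000 + 0.5·(-1.230000) = 1.225000
s=0.500000, y=1.225000: f=-0.689675 → y ← 1.225000 + 0.5·(-0.689675) = 0.880163
s=1.000000, y=0.880163: f=-0.550578 → y ← 0.880163 + 0.5·(-0.550578) = 0.604874
s=1.500000, y=0.604874: f=-0.561724 → y ← 0.604874 + 0.5·(-0.561724) = 0.324012
y(2) ≈ 0.3240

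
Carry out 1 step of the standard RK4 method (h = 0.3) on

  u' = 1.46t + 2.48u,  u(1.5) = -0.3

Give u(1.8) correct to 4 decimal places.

0.4277

RK4: k1 = f(t_n, u_n); k2 = f(t_n + h/2, u_n + (h/2)·k1); k3 = f(t_n + h/2, u_n + (h/2)·k2); k4 = f(t_n + h, u_n + h·k3); u_{n+1} = u_n + (h/6)·(k1 + 2k2 + 2k3 + k4).
t=1.500000, u=-0.300000:
  k1 = f(1.500000, -0.300000) = 1.446000
  k2 = f(1.650000, -0.083100) = 2.202912
  k3 = f(1.650000, 0.030437) = 2.484483
  k4 = f(1.800000, 0.445345) = 3.732456
  u ← -0.300000 + (0.3/6)·(k1 + 2k2 + 2k3 + k4) = 0.427662
u(1.8) ≈ 0.4277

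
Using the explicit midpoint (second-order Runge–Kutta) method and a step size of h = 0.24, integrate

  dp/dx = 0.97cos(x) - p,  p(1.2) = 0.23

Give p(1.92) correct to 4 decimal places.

Midpoint: k1 = f(x_n, p_n); k2 = f(x_n + h/2, p_n + (h/2)·k1); p_{n+1} = p_n + h·k2.
x=1.200000, p=0.230000:
  k1 = f(1.200000, 0.230000) = 0.121487
  k2 = f(1.320000, 0.244578) = -0.003848
  p ← 0.230000 + 0.24·(-0.003848) = 0.229076
x=1.440000, p=0.229076:
  k1 = f(1.440000, 0.229076) = -0.102565
  k2 = f(1.560000, 0.216769) = -0.206296
  p ← 0.229076 + 0.24·(-0.206296) = 0.179565
x=1.680000, p=0.179565:
  k1 = f(1.680000, 0.179565) = -0.285282
  k2 = f(1.800000, 0.145331) = -0.365717
  p ← 0.179565 + 0.24·(-0.365717) = 0.091793
p(1.92) ≈ 0.0918

0.0918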